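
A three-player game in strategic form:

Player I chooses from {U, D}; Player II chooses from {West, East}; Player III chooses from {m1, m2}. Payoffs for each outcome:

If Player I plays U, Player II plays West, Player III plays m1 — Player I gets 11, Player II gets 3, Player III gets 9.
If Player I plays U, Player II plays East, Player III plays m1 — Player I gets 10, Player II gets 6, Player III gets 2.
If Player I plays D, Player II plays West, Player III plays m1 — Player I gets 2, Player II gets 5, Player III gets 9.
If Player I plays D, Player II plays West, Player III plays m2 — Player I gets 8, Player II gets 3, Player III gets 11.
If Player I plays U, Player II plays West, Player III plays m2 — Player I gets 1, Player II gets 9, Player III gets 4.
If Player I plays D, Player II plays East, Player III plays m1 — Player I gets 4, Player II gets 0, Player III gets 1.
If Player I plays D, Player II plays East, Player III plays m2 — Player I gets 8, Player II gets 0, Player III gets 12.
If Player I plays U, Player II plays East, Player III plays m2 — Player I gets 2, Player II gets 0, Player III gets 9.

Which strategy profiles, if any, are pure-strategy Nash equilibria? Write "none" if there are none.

Check each profile: it is a Nash equilibrium iff no player can strictly gain by switching unilaterally.
(U, West, m1): Player II can switch to East (3 → 6). Not NE.
(U, West, m2): Player I can switch to D (1 → 8). Not NE.
(U, East, m1): Player III can switch to m2 (2 → 9). Not NE.
(U, East, m2): Player I can switch to D (2 → 8). Not NE.
(D, West, m1): Player I can switch to U (2 → 11). Not NE.
(D, West, m2): Player I gets 8, best alternative 1; Player II gets 3, best alternative 0; Player III gets 11, best alternative 9. No profitable deviation — NE.
(D, East, m1): Player I can switch to U (4 → 10). Not NE.
(D, East, m2): Player II can switch to West (0 → 3). Not NE.

The unique pure-strategy Nash equilibrium is (D, West, m2).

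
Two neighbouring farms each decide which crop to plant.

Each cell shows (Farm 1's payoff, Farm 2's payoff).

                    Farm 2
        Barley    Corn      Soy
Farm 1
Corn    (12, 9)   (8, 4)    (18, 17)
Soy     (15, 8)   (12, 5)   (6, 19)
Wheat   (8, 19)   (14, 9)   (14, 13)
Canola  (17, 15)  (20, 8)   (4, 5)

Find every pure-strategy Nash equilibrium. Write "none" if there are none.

Farm 1 against Barley: payoffs 12, 15, 8, 17 → best response Canola.
Farm 1 against Corn: payoffs 8, 12, 14, 20 → best response Canola.
Farm 1 against Soy: payoffs 18, 6, 14, 4 → best response Corn.
Farm 2 against Corn: payoffs 9, 4, 17 → best response Soy.
Farm 2 against Soy: payoffs 8, 5, 19 → best response Soy.
Farm 2 against Wheat: payoffs 19, 9, 13 → best response Barley.
Farm 2 against Canola: payoffs 15, 8, 5 → best response Barley.
Mutual best responses: (Corn, Soy); (Canola, Barley).

Pure-strategy Nash equilibria: (Corn, Soy), (Canola, Barley)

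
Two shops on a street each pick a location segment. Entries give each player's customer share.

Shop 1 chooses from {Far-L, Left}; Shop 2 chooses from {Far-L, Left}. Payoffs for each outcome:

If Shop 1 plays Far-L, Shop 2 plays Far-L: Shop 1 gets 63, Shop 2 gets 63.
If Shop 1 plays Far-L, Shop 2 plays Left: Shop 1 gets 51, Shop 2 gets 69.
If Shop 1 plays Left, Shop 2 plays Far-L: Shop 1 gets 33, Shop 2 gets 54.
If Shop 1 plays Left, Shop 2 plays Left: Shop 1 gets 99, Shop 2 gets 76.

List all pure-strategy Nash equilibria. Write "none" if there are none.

Shop 1 against Far-L: payoffs 63, 33 → best response Far-L.
Shop 1 against Left: payoffs 51, 99 → best response Left.
Shop 2 against Far-L: payoffs 63, 69 → best response Left.
Shop 2 against Left: payoffs 54, 76 → best response Left.
Mutual best responses: (Left, Left).

The unique pure-strategy Nash equilibrium is (Left, Left).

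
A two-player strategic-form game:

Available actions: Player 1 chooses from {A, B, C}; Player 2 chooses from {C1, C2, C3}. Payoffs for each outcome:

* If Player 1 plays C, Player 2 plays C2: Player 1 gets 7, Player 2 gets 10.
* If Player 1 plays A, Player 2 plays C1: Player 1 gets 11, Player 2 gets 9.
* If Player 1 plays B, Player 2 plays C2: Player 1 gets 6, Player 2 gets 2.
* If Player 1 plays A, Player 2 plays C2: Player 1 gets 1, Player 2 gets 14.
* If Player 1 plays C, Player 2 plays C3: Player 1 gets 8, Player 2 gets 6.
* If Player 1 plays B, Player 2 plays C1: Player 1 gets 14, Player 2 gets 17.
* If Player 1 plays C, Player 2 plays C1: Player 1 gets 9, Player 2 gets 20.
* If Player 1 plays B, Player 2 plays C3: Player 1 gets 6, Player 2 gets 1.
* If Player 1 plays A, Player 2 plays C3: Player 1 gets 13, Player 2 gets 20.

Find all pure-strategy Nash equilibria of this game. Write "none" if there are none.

(A, C1): Player 1 can switch to B (11 → 14). Not NE.
(A, C2): Player 1 can switch to B (1 → 6). Not NE.
(A, C3): Player 1 gets 13, best alternative 8; Player 2 gets 20, best alternative 14. No profitable deviation — NE.
(B, C1): Player 1 gets 14, best alternative 11; Player 2 gets 17, best alternative 2. No profitable deviation — NE.
(B, C2): Player 1 can switch to C (6 → 7). Not NE.
(B, C3): Player 1 can switch to A (6 → 13). Not NE.
(C, C1): Player 1 can switch to A (9 → 11). Not NE.
(C, C2): Player 2 can switch to C1 (10 → 20). Not NE.
(C, C3): Player 1 can switch to A (8 → 13). Not NE.

Pure-strategy Nash equilibria: (A, C3) and (B, C1)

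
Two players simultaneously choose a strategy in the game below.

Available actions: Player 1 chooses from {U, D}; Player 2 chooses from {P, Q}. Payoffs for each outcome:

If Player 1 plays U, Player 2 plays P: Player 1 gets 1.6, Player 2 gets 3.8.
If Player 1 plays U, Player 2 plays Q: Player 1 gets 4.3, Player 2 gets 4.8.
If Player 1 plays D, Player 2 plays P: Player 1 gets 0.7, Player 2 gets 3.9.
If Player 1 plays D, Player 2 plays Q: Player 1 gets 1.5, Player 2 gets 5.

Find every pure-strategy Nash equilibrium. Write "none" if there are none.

The unique pure-strategy Nash equilibrium is (U, Q).

Player 1 against P: payoffs 1.6, 0.7 → best response U.
Player 1 against Q: payoffs 4.3, 1.5 → best response U.
Player 2 against U: payoffs 3.8, 4.8 → best response Q.
Player 2 against D: payoffs 3.9, 5 → best response Q.
Mutual best responses: (U, Q).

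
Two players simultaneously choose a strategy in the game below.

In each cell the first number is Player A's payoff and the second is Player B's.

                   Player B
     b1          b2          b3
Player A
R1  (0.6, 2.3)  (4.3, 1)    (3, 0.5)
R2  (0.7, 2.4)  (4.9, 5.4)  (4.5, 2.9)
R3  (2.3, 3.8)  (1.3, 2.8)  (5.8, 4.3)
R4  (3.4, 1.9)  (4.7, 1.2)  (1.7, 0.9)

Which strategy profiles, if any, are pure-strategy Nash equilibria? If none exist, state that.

(R2, b2) and (R3, b3) and (R4, b1)

Player A against b1: payoffs 0.6, 0.7, 2.3, 3.4 → best response R4.
Player A against b2: payoffs 4.3, 4.9, 1.3, 4.7 → best response R2.
Player A against b3: payoffs 3, 4.5, 5.8, 1.7 → best response R3.
Player B against R1: payoffs 2.3, 1, 0.5 → best response b1.
Player B against R2: payoffs 2.4, 5.4, 2.9 → best response b2.
Player B against R3: payoffs 3.8, 2.8, 4.3 → best response b3.
Player B against R4: payoffs 1.9, 1.2, 0.9 → best response b1.
Mutual best responses: (R2, b2); (R3, b3); (R4, b1).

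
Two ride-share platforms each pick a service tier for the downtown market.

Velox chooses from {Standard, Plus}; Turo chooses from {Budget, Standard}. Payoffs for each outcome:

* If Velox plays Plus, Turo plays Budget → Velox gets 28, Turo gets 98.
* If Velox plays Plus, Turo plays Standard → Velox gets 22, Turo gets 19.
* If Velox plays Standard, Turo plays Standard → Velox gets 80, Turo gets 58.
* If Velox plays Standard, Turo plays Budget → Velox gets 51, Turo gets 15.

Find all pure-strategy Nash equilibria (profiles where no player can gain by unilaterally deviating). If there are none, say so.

Check each profile: it is a Nash equilibrium iff no player can strictly gain by switching unilaterally.
(Standard, Budget): Turo can switch to Standard (15 → 58). Not NE.
(Standard, Standard): Velox gets 80, best alternative 22; Turo gets 58, best alternative 15. No profitable deviation — NE.
(Plus, Budget): Velox can switch to Standard (28 → 51). Not NE.
(Plus, Standard): Velox can switch to Standard (22 → 80). Not NE.

(Standard, Standard)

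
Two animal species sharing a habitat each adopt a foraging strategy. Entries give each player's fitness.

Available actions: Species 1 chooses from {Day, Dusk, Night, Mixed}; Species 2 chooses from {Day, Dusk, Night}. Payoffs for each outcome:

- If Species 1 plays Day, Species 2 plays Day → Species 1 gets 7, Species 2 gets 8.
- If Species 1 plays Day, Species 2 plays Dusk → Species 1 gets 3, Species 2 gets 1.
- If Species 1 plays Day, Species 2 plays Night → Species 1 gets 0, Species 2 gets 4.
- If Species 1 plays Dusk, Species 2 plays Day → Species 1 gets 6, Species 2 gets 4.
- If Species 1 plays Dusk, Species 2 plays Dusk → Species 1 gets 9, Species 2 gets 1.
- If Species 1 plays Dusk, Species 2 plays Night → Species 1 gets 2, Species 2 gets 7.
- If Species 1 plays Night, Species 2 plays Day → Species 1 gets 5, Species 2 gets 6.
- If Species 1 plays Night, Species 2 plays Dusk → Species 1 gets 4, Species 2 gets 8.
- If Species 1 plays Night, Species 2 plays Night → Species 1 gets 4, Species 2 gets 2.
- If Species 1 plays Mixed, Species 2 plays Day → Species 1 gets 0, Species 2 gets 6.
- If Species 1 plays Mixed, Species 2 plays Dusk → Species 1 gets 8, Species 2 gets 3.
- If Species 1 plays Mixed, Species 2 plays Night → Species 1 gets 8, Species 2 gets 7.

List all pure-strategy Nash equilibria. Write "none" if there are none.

(Day, Day); (Mixed, Night)

Species 1 against Day: payoffs 7, 6, 5, 0 → best response Day.
Species 1 against Dusk: payoffs 3, 9, 4, 8 → best response Dusk.
Species 1 against Night: payoffs 0, 2, 4, 8 → best response Mixed.
Species 2 against Day: payoffs 8, 1, 4 → best response Day.
Species 2 against Dusk: payoffs 4, 1, 7 → best response Night.
Species 2 against Night: payoffs 6, 8, 2 → best response Dusk.
Species 2 against Mixed: payoffs 6, 3, 7 → best response Night.
Mutual best responses: (Day, Day); (Mixed, Night).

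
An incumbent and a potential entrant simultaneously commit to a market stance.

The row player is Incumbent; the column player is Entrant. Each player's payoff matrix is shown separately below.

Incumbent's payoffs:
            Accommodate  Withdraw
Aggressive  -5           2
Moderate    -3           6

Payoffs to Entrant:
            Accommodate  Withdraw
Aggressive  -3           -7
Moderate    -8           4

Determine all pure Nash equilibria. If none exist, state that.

(Aggressive, Accommodate): Incumbent can switch to Moderate (-5 → -3). Not NE.
(Aggressive, Withdraw): Incumbent can switch to Moderate (2 → 6). Not NE.
(Moderate, Accommodate): Entrant can switch to Withdraw (-8 → 4). Not NE.
(Moderate, Withdraw): Incumbent gets 6, best alternative 2; Entrant gets 4, best alternative -8. No profitable deviation — NE.

Pure NE: (Moderate, Withdraw)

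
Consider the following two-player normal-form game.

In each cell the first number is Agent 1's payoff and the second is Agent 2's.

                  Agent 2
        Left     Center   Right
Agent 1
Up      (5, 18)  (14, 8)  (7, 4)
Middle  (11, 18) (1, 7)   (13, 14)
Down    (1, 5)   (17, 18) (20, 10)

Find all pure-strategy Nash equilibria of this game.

(Middle, Left), (Down, Center)

(Up, Left): Agent 1 can switch to Middle (5 → 11). Not NE.
(Up, Center): Agent 1 can switch to Down (14 → 17). Not NE.
(Up, Right): Agent 1 can switch to Middle (7 → 13). Not NE.
(Middle, Left): Agent 1 gets 11, best alternative 5; Agent 2 gets 18, best alternative 14. No profitable deviation — NE.
(Middle, Center): Agent 1 can switch to Up (1 → 14). Not NE.
(Middle, Right): Agent 1 can switch to Down (13 → 20). Not NE.
(Down, Left): Agent 1 can switch to Up (1 → 5). Not NE.
(Down, Center): Agent 1 gets 17, best alternative 14; Agent 2 gets 18, best alternative 10. No profitable deviation — NE.
(Down, Right): Agent 2 can switch to Center (10 → 18). Not NE.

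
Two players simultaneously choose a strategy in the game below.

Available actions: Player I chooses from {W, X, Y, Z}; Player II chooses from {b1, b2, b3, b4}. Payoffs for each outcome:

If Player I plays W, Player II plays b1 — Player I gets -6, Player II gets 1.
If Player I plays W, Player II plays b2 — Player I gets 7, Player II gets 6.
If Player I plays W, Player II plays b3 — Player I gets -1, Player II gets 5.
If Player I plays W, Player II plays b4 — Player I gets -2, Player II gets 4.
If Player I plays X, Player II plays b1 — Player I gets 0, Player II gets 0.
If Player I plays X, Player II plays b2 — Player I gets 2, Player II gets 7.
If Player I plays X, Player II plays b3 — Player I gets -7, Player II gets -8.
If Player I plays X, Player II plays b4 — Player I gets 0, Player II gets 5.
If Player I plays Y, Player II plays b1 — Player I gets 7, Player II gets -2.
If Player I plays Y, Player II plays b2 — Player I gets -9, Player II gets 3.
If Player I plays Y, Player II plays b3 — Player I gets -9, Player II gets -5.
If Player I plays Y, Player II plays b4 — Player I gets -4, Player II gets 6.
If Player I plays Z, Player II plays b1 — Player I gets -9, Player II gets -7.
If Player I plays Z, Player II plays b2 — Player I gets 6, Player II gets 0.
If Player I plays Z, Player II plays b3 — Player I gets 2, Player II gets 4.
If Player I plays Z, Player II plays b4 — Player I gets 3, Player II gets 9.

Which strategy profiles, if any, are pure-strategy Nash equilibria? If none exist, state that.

Check each profile: it is a Nash equilibrium iff no player can strictly gain by switching unilaterally.
(W, b1): Player I can switch to X (-6 → 0). Not NE.
(W, b2): Player I gets 7, best alternative 6; Player II gets 6, best alternative 5. No profitable deviation — NE.
(W, b3): Player I can switch to Z (-1 → 2). Not NE.
(W, b4): Player I can switch to X (-2 → 0). Not NE.
(X, b1): Player I can switch to Y (0 → 7). Not NE.
(X, b2): Player I can switch to W (2 → 7). Not NE.
(X, b3): Player I can switch to W (-7 → -1). Not NE.
(X, b4): Player I can switch to Z (0 → 3). Not NE.
(Y, b1): Player II can switch to b2 (-2 → 3). Not NE.
(Y, b2): Player I can switch to W (-9 → 7). Not NE.
(Y, b3): Player I can switch to W (-9 → -1). Not NE.
(Y, b4): Player I can switch to W (-4 → -2). Not NE.
(Z, b1): Player I can switch to W (-9 → -6). Not NE.
(Z, b4): Player I gets 3, best alternative 0; Player II gets 9, best alternative 4. No profitable deviation — NE.
(The remaining 2 profiles each have a profitable deviation by the same check.)

Pure-strategy Nash equilibria: (W, b2), (Z, b4)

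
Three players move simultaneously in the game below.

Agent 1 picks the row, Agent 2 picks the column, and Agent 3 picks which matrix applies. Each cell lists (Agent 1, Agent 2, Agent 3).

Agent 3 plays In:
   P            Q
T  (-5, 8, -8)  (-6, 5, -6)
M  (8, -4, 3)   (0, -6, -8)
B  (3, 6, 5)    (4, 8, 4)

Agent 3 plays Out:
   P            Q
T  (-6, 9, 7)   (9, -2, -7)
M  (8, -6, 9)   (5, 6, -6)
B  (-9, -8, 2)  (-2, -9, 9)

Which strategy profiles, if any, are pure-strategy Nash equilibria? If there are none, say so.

(T, P, In): Agent 1 can switch to M (-5 → 8). Not NE.
(T, P, Out): Agent 1 can switch to M (-6 → 8). Not NE.
(T, Q, In): Agent 1 can switch to M (-6 → 0). Not NE.
(T, Q, Out): Agent 2 can switch to P (-2 → 9). Not NE.
(M, P, In): Agent 3 can switch to Out (3 → 9). Not NE.
(M, P, Out): Agent 2 can switch to Q (-6 → 6). Not NE.
(The remaining 6 profiles each have a profitable deviation by the same check.)

There is no pure-strategy Nash equilibrium.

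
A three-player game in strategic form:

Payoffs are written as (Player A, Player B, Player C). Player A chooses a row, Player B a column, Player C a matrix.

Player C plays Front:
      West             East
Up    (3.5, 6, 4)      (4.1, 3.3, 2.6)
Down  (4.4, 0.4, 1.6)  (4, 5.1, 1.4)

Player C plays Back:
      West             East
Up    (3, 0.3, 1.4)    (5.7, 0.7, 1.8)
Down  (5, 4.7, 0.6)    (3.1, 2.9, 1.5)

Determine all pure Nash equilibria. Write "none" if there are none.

There is no pure-strategy Nash equilibrium.

Player A against (West, Front): payoffs 3.5, 4.4 → best response Down.
Player A against (West, Back): payoffs 3, 5 → best response Down.
Player A against (East, Front): payoffs 4.1, 4 → best response Up.
Player A against (East, Back): payoffs 5.7, 3.1 → best response Up.
Player B against (Up, Front): payoffs 6, 3.3 → best response West.
Player B against (Up, Back): payoffs 0.3, 0.7 → best response East.
Player B against (Down, Front): payoffs 0.4, 5.1 → best response East.
Player B against (Down, Back): payoffs 4.7, 2.9 → best response West.
Player C against (Up, West): payoffs 4, 1.4 → best response Front.
Player C against (Up, East): payoffs 2.6, 1.8 → best response Front.
Player C against (Down, West): payoffs 1.6, 0.6 → best response Front.
Player C against (Down, East): payoffs 1.4, 1.5 → best response Back.
No profile is a mutual best response for all players.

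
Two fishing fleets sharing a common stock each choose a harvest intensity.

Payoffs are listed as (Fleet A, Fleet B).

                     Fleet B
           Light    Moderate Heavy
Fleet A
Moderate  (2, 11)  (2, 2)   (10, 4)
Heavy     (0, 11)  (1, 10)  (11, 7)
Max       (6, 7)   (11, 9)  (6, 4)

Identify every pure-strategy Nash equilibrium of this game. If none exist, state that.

(Moderate, Light): Fleet A can switch to Max (2 → 6). Not NE.
(Moderate, Moderate): Fleet A can switch to Max (2 → 11). Not NE.
(Moderate, Heavy): Fleet A can switch to Heavy (10 → 11). Not NE.
(Heavy, Light): Fleet A can switch to Moderate (0 → 2). Not NE.
(Heavy, Moderate): Fleet A can switch to Moderate (1 → 2). Not NE.
(Heavy, Heavy): Fleet B can switch to Light (7 → 11). Not NE.
(Max, Moderate): Fleet A gets 11, best alternative 2; Fleet B gets 9, best alternative 7. No profitable deviation — NE.
(The remaining 2 profiles each have a profitable deviation by the same check.)

(Max, Moderate)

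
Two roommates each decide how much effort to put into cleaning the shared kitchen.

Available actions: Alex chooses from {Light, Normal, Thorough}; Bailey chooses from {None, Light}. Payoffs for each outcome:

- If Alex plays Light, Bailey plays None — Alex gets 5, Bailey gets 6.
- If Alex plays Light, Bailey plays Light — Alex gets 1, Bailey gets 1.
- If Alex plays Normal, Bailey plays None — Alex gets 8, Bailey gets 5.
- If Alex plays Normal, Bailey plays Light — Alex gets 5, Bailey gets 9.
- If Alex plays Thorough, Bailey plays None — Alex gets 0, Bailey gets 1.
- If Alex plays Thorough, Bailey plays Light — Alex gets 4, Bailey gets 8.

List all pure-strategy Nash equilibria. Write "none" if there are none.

Pure NE: (Normal, Light)

Check each profile: it is a Nash equilibrium iff no player can strictly gain by switching unilaterally.
(Light, None): Alex can switch to Normal (5 → 8). Not NE.
(Light, Light): Alex can switch to Normal (1 → 5). Not NE.
(Normal, None): Bailey can switch to Light (5 → 9). Not NE.
(Normal, Light): Alex gets 5, best alternative 4; Bailey gets 9, best alternative 5. No profitable deviation — NE.
(Thorough, None): Alex can switch to Light (0 → 5). Not NE.
(Thorough, Light): Alex can switch to Normal (4 → 5). Not NE.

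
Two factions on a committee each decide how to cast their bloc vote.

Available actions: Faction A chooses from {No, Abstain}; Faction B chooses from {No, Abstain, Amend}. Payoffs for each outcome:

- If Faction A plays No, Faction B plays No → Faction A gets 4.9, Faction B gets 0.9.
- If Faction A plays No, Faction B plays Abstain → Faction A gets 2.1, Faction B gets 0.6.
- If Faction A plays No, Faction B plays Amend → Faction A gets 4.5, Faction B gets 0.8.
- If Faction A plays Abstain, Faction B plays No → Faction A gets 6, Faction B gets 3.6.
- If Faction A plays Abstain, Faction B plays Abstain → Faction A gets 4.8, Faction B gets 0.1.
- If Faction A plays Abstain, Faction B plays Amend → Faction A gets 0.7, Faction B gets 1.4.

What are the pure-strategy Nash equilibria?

Check each profile: it is a Nash equilibrium iff no player can strictly gain by switching unilaterally.
(No, No): Faction A can switch to Abstain (4.9 → 6). Not NE.
(No, Abstain): Faction A can switch to Abstain (2.1 → 4.8). Not NE.
(No, Amend): Faction B can switch to No (0.8 → 0.9). Not NE.
(Abstain, No): Faction A gets 6, best alternative 4.9; Faction B gets 3.6, best alternative 1.4. No profitable deviation — NE.
(Abstain, Abstain): Faction B can switch to No (0.1 → 3.6). Not NE.
(Abstain, Amend): Faction A can switch to No (0.7 → 4.5). Not NE.

The unique pure-strategy Nash equilibrium is (Abstain, No).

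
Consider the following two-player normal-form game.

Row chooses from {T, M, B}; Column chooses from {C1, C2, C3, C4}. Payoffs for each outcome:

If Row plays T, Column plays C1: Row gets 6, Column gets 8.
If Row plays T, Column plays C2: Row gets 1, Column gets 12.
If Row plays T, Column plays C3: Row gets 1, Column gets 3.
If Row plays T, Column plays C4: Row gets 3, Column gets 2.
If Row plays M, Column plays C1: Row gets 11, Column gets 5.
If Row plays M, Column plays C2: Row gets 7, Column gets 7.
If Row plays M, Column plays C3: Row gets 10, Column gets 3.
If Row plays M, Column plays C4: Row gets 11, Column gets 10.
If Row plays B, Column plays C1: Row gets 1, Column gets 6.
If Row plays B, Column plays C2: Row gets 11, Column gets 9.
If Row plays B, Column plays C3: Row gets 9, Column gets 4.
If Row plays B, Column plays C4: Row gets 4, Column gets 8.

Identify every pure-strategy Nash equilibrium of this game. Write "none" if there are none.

(M, C4) and (B, C2)

For each strategy profile, look for a profitable unilateral deviation.
(T, C1): Row can switch to M (6 → 11). Not NE.
(T, C2): Row can switch to M (1 → 7). Not NE.
(T, C3): Row can switch to M (1 → 10). Not NE.
(T, C4): Row can switch to M (3 → 11). Not NE.
(M, C1): Column can switch to C2 (5 → 7). Not NE.
(M, C2): Row can switch to B (7 → 11). Not NE.
(M, C4): Row gets 11, best alternative 4; Column gets 10, best alternative 7. No profitable deviation — NE.
(B, C2): Row gets 11, best alternative 7; Column gets 9, best alternative 8. No profitable deviation — NE.
(The remaining 4 profiles each have a profitable deviation by the same check.)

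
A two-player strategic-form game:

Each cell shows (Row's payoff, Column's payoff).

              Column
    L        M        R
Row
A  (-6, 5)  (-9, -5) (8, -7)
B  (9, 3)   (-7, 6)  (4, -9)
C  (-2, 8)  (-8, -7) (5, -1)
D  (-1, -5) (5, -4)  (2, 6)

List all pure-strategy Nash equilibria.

(A, L): Row can switch to B (-6 → 9). Not NE.
(A, M): Row can switch to B (-9 → -7). Not NE.
(A, R): Column can switch to L (-7 → 5). Not NE.
(B, L): Column can switch to M (3 → 6). Not NE.
(B, M): Row can switch to D (-7 → 5). Not NE.
(B, R): Row can switch to A (4 → 8). Not NE.
(C, L): Row can switch to B (-2 → 9). Not NE.
(C, M): Row can switch to B (-8 → -7). Not NE.
(The remaining 4 profiles each have a profitable deviation by the same check.)

There is no pure-strategy Nash equilibrium.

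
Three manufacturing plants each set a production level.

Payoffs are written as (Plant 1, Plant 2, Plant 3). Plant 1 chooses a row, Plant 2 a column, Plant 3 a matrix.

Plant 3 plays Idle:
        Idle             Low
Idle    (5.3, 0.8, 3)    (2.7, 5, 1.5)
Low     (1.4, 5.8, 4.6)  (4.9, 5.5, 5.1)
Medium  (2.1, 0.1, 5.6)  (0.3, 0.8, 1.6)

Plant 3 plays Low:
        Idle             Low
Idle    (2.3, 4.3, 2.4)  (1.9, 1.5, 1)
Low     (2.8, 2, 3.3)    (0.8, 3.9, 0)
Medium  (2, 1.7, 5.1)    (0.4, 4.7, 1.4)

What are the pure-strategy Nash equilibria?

For each strategy profile, look for a profitable unilateral deviation.
(Idle, Idle, Idle): Plant 2 can switch to Low (0.8 → 5). Not NE.
(Idle, Idle, Low): Plant 1 can switch to Low (2.3 → 2.8). Not NE.
(Idle, Low, Idle): Plant 1 can switch to Low (2.7 → 4.9). Not NE.
(Idle, Low, Low): Plant 2 can switch to Idle (1.5 → 4.3). Not NE.
(Low, Idle, Idle): Plant 1 can switch to Idle (1.4 → 5.3). Not NE.
(Low, Idle, Low): Plant 2 can switch to Low (2 → 3.9). Not NE.
(Low, Low, Idle): Plant 2 can switch to Idle (5.5 → 5.8). Not NE.
(Low, Low, Low): Plant 1 can switch to Idle (0.8 → 1.9). Not NE.
(Medium, Idle, Idle): Plant 1 can switch to Idle (2.1 → 5.3). Not NE.
(Medium, Idle, Low): Plant 1 can switch to Idle (2 → 2.3). Not NE.
(Medium, Low, Idle): Plant 1 can switch to Idle (0.3 → 2.7). Not NE.
(Medium, Low, Low): Plant 1 can switch to Idle (0.4 → 1.9). Not NE.

This game has no pure Nash equilibrium.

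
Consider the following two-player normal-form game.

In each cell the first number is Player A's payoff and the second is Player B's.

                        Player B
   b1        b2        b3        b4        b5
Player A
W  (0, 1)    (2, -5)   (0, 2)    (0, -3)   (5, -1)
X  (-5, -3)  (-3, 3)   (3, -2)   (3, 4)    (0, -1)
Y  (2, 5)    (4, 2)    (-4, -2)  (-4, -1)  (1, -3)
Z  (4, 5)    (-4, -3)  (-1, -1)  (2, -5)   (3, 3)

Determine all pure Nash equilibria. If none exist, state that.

Player A against b1: payoffs 0, -5, 2, 4 → best response Z.
Player A against b2: payoffs 2, -3, 4, -4 → best response Y.
Player A against b3: payoffs 0, 3, -4, -1 → best response X.
Player A against b4: payoffs 0, 3, -4, 2 → best response X.
Player A against b5: payoffs 5, 0, 1, 3 → best response W.
Player B against W: payoffs 1, -5, 2, -3, -1 → best response b3.
Player B against X: payoffs -3, 3, -2, 4, -1 → best response b4.
Player B against Y: payoffs 5, 2, -2, -1, -3 → best response b1.
Player B against Z: payoffs 5, -3, -1, -5, 3 → best response b1.
Mutual best responses: (X, b4); (Z, b1).

(X, b4); (Z, b1)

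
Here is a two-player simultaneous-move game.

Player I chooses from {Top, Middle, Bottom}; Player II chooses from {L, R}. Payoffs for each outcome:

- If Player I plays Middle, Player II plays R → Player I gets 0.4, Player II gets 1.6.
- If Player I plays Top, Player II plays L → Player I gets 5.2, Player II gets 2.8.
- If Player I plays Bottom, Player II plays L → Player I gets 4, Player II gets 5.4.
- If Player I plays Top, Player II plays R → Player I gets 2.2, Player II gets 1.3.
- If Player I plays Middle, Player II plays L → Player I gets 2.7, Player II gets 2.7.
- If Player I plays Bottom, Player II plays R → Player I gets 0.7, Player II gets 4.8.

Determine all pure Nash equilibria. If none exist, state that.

Player I against L: payoffs 5.2, 2.7, 4 → best response Top.
Player I against R: payoffs 2.2, 0.4, 0.7 → best response Top.
Player II against Top: payoffs 2.8, 1.3 → best response L.
Player II against Middle: payoffs 2.7, 1.6 → best response L.
Player II against Bottom: payoffs 5.4, 4.8 → best response L.
Mutual best responses: (Top, L).

(Top, L)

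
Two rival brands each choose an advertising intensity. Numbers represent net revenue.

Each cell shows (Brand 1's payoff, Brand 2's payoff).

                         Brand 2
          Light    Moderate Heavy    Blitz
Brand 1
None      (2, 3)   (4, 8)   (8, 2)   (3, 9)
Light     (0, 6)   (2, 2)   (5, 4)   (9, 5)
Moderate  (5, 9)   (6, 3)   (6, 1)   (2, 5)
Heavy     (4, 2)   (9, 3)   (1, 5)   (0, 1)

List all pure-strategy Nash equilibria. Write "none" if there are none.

(Moderate, Light)

(None, Light): Brand 1 can switch to Moderate (2 → 5). Not NE.
(None, Moderate): Brand 1 can switch to Moderate (4 → 6). Not NE.
(None, Heavy): Brand 2 can switch to Light (2 → 3). Not NE.
(None, Blitz): Brand 1 can switch to Light (3 → 9). Not NE.
(Light, Light): Brand 1 can switch to None (0 → 2). Not NE.
(Light, Moderate): Brand 1 can switch to None (2 → 4). Not NE.
(Light, Heavy): Brand 1 can switch to None (5 → 8). Not NE.
(Light, Blitz): Brand 2 can switch to Light (5 → 6). Not NE.
(Moderate, Light): Brand 1 gets 5, best alternative 4; Brand 2 gets 9, best alternative 5. No profitable deviation — NE.
(The remaining 7 profiles each have a profitable deviation by the same check.)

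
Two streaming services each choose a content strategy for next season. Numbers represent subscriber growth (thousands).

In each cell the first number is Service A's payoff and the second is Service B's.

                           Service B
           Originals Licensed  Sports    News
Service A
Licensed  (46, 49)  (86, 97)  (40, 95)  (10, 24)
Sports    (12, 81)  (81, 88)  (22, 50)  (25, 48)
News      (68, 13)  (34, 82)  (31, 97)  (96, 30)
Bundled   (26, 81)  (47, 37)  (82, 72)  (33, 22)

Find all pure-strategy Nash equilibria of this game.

The unique pure-strategy Nash equilibrium is (Licensed, Licensed).

Service A against Originals: payoffs 46, 12, 68, 26 → best response News.
Service A against Licensed: payoffs 86, 81, 34, 47 → best response Licensed.
Service A against Sports: payoffs 40, 22, 31, 82 → best response Bundled.
Service A against News: payoffs 10, 25, 96, 33 → best response News.
Service B against Licensed: payoffs 49, 97, 95, 24 → best response Licensed.
Service B against Sports: payoffs 81, 88, 50, 48 → best response Licensed.
Service B against News: payoffs 13, 82, 97, 30 → best response Sports.
Service B against Bundled: payoffs 81, 37, 72, 22 → best response Originals.
Mutual best responses: (Licensed, Licensed).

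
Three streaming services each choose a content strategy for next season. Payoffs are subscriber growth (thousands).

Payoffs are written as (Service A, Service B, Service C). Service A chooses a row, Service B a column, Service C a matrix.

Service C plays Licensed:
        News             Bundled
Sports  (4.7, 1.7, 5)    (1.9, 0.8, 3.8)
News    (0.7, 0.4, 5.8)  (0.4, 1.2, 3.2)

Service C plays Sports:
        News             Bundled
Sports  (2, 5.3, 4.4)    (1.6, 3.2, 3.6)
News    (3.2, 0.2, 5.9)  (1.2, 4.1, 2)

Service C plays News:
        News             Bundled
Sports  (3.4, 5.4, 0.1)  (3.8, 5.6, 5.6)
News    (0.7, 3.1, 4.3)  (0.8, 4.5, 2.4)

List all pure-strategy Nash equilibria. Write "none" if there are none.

For each player, find the best response to each opponent profile; mutual best responses are the pure NE.
Service A against (News, Licensed): payoffs 4.7, 0.7 → best response Sports.
Service A against (News, Sports): payoffs 2, 3.2 → best response News.
Service A against (News, News): payoffs 3.4, 0.7 → best response Sports.
Service A against (Bundled, Licensed): payoffs 1.9, 0.4 → best response Sports.
Service A against (Bundled, Sports): payoffs 1.6, 1.2 → best response Sports.
Service A against (Bundled, News): payoffs 3.8, 0.8 → best response Sports.
Service B against (Sports, Licensed): payoffs 1.7, 0.8 → best response News.
Service B against (Sports, Sports): payoffs 5.3, 3.2 → best response News.
Service B against (Sports, News): payoffs 5.4, 5.6 → best response Bundled.
Service B against (News, Licensed): payoffs 0.4, 1.2 → best response Bundled.
Service B against (News, Sports): payoffs 0.2, 4.1 → best response Bundled.
Service B against (News, News): payoffs 3.1, 4.5 → best response Bundled.
Service C against (Sports, News): payoffs 5, 4.4, 0.1 → best response Licensed.
Service C against (Sports, Bundled): payoffs 3.8, 3.6, 5.6 → best response News.
Service C against (News, News): payoffs 5.8, 5.9, 4.3 → best response Sports.
Service C against (News, Bundled): payoffs 3.2, 2, 2.4 → best response Licensed.
Mutual best responses: (Sports, News, Licensed); (Sports, Bundled, News).

Pure-strategy Nash equilibria: (Sports, News, Licensed), (Sports, Bundled, News)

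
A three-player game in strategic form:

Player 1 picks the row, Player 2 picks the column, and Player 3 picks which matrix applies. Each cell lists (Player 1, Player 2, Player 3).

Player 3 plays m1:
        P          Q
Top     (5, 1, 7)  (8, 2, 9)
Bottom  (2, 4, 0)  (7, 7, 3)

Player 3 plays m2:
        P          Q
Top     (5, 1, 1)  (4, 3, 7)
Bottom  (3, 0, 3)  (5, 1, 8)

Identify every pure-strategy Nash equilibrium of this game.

(Top, P, m1): Player 2 can switch to Q (1 → 2). Not NE.
(Top, P, m2): Player 2 can switch to Q (1 → 3). Not NE.
(Top, Q, m1): Player 1 gets 8, best alternative 7; Player 2 gets 2, best alternative 1; Player 3 gets 9, best alternative 7. No profitable deviation — NE.
(Top, Q, m2): Player 1 can switch to Bottom (4 → 5). Not NE.
(Bottom, P, m1): Player 1 can switch to Top (2 → 5). Not NE.
(Bottom, P, m2): Player 1 can switch to Top (3 → 5). Not NE.
(Bottom, Q, m1): Player 1 can switch to Top (7 → 8). Not NE.
(Bottom, Q, m2): Player 1 gets 5, best alternative 4; Player 2 gets 1, best alternative 0; Player 3 gets 8, best alternative 3. No profitable deviation — NE.

(Top, Q, m1) and (Bottom, Q, m2)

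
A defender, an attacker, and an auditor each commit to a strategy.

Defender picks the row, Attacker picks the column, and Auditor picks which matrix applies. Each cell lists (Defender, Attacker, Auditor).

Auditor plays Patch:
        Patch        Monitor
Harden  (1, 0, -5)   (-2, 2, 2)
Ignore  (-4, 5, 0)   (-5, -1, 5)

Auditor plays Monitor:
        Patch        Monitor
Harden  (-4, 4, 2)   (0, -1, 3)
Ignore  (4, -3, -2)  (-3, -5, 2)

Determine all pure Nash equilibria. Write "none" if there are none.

For each strategy profile, look for a profitable unilateral deviation.
(Harden, Patch, Patch): Attacker can switch to Monitor (0 → 2). Not NE.
(Harden, Patch, Monitor): Defender can switch to Ignore (-4 → 4). Not NE.
(Harden, Monitor, Patch): Auditor can switch to Monitor (2 → 3). Not NE.
(Harden, Monitor, Monitor): Attacker can switch to Patch (-1 → 4). Not NE.
(Ignore, Patch, Patch): Defender can switch to Harden (-4 → 1). Not NE.
(Ignore, Patch, Monitor): Auditor can switch to Patch (-2 → 0). Not NE.
(Ignore, Monitor, Patch): Defender can switch to Harden (-5 → -2). Not NE.
(Ignore, Monitor, Monitor): Defender can switch to Harden (-3 → 0). Not NE.

No pure-strategy Nash equilibrium.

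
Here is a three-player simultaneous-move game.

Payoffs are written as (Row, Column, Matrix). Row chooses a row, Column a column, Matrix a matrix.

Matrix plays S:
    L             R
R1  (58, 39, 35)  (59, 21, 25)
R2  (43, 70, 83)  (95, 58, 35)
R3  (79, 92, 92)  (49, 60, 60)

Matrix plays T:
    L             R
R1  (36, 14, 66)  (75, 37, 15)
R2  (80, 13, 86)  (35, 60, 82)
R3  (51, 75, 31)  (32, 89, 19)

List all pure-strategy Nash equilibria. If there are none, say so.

Mark each player's best response to every combination of opponents' strategies; a profile where every player is best-responding is a pure Nash equilibrium.
Row against (L, S): payoffs 58, 43, 79 → best response R3.
Row against (L, T): payoffs 36, 80, 51 → best response R2.
Row against (R, S): payoffs 59, 95, 49 → best response R2.
Row against (R, T): payoffs 75, 35, 32 → best response R1.
Column against (R1, S): payoffs 39, 21 → best response L.
Column against (R1, T): payoffs 14, 37 → best response R.
Column against (R2, S): payoffs 70, 58 → best response L.
Column against (R2, T): payoffs 13, 60 → best response R.
Column against (R3, S): payoffs 92, 60 → best response L.
Column against (R3, T): payoffs 75, 89 → best response R.
Matrix against (R1, L): payoffs 35, 66 → best response T.
Matrix against (R1, R): payoffs 25, 15 → best response S.
Matrix against (R2, L): payoffs 83, 86 → best response T.
Matrix against (R2, R): payoffs 35, 82 → best response T.
Matrix against (R3, L): payoffs 92, 31 → best response S.
Matrix against (R3, R): payoffs 60, 19 → best response S.
Mutual best responses: (R3, L, S).

Pure NE: (R3, L, S)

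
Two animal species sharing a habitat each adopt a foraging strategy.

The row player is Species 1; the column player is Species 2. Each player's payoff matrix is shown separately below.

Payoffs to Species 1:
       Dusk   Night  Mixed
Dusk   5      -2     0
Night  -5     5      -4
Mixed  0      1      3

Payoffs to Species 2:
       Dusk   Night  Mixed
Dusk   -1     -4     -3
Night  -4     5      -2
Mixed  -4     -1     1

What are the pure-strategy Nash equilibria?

(Dusk, Dusk): Species 1 gets 5, best alternative 0; Species 2 gets -1, best alternative -3. No profitable deviation — NE.
(Dusk, Night): Species 1 can switch to Night (-2 → 5). Not NE.
(Dusk, Mixed): Species 1 can switch to Mixed (0 → 3). Not NE.
(Night, Dusk): Species 1 can switch to Dusk (-5 → 5). Not NE.
(Night, Night): Species 1 gets 5, best alternative 1; Species 2 gets 5, best alternative -2. No profitable deviation — NE.
(Night, Mixed): Species 1 can switch to Dusk (-4 → 0). Not NE.
(Mixed, Dusk): Species 1 can switch to Dusk (0 → 5). Not NE.
(Mixed, Night): Species 1 can switch to Night (1 → 5). Not NE.
(Mixed, Mixed): Species 1 gets 3, best alternative 0; Species 2 gets 1, best alternative -1. No profitable deviation — NE.

Pure-strategy Nash equilibria: (Dusk, Dusk); (Night, Night); (Mixed, Mixed)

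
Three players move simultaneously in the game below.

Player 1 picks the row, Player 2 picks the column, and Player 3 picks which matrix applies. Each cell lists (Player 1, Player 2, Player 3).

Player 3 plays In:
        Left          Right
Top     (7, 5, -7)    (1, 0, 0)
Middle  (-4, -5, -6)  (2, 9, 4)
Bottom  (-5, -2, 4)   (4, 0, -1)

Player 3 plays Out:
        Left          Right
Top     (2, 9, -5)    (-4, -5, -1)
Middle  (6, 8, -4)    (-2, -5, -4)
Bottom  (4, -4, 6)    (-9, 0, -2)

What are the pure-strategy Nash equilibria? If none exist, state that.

Pure-strategy Nash equilibria: (Middle, Left, Out); (Bottom, Right, In)

For each player, find the best response to each opponent profile; mutual best responses are the pure NE.
Player 1 against (Left, In): payoffs 7, -4, -5 → best response Top.
Player 1 against (Left, Out): payoffs 2, 6, 4 → best response Middle.
Player 1 against (Right, In): payoffs 1, 2, 4 → best response Bottom.
Player 1 against (Right, Out): payoffs -4, -2, -9 → best response Middle.
Player 2 against (Top, In): payoffs 5, 0 → best response Left.
Player 2 against (Top, Out): payoffs 9, -5 → best response Left.
Player 2 against (Middle, In): payoffs -5, 9 → best response Right.
Player 2 against (Middle, Out): payoffs 8, -5 → best response Left.
Player 2 against (Bottom, In): payoffs -2, 0 → best response Right.
Player 2 against (Bottom, Out): payoffs -4, 0 → best response Right.
Player 3 against (Top, Left): payoffs -7, -5 → best response Out.
Player 3 against (Top, Right): payoffs 0, -1 → best response In.
Player 3 against (Middle, Left): payoffs -6, -4 → best response Out.
Player 3 against (Middle, Right): payoffs 4, -4 → best response In.
Player 3 against (Bottom, Left): payoffs 4, 6 → best response Out.
Player 3 against (Bottom, Right): payoffs -1, -2 → best response In.
Mutual best responses: (Middle, Left, Out); (Bottom, Right, In).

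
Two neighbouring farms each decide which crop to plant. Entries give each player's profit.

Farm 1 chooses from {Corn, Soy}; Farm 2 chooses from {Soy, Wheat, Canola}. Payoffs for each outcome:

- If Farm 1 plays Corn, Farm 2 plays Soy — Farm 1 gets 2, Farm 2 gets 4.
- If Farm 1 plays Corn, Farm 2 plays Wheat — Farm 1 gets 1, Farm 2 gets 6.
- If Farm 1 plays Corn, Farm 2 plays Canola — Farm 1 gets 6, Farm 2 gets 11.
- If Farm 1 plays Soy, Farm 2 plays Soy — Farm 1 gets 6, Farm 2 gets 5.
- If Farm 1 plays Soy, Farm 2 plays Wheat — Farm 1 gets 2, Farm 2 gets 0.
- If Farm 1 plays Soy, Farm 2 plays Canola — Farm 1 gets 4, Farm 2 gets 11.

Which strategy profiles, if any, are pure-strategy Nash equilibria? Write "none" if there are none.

(Corn, Canola)

(Corn, Soy): Farm 1 can switch to Soy (2 → 6). Not NE.
(Corn, Wheat): Farm 1 can switch to Soy (1 → 2). Not NE.
(Corn, Canola): Farm 1 gets 6, best alternative 4; Farm 2 gets 11, best alternative 6. No profitable deviation — NE.
(Soy, Soy): Farm 2 can switch to Canola (5 → 11). Not NE.
(Soy, Wheat): Farm 2 can switch to Soy (0 → 5). Not NE.
(Soy, Canola): Farm 1 can switch to Corn (4 → 6). Not NE.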